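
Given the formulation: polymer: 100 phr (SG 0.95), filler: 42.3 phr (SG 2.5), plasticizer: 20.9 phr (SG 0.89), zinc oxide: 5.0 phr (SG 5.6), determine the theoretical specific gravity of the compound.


Sum of weights = 168.2
Volume contributions:
  polymer: 100/0.95 = 105.2632
  filler: 42.3/2.5 = 16.9200
  plasticizer: 20.9/0.89 = 23.4831
  zinc oxide: 5.0/5.6 = 0.8929
Sum of volumes = 146.5592
SG = 168.2 / 146.5592 = 1.148

SG = 1.148


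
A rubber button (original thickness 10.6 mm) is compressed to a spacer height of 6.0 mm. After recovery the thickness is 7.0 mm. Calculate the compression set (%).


CS = (t0 - recovered) / (t0 - ts) * 100
= (10.6 - 7.0) / (10.6 - 6.0) * 100
= 3.6 / 4.6 * 100
= 78.3%

78.3%


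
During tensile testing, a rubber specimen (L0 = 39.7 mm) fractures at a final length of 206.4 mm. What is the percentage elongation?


Elongation = (Lf - L0) / L0 * 100
= (206.4 - 39.7) / 39.7 * 100
= 166.7 / 39.7 * 100
= 419.9%

419.9%


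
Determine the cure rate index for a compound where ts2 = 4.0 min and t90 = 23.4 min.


CRI = 100 / (t90 - ts2)
= 100 / (23.4 - 4.0)
= 100 / 19.4
= 5.15 min^-1

5.15 min^-1


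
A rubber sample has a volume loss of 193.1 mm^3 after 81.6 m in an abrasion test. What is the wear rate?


Rate = volume_loss / distance
= 193.1 / 81.6
= 2.366 mm^3/m

2.366 mm^3/m


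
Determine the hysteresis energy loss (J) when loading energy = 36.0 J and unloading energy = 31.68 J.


Hysteresis loss = loading - unloading
= 36.0 - 31.68
= 4.32 J

4.32 J


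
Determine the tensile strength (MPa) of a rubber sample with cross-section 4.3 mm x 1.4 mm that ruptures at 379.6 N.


Area = width * thickness = 4.3 * 1.4 = 6.02 mm^2
TS = force / area = 379.6 / 6.02 = 63.06 MPa

63.06 MPa


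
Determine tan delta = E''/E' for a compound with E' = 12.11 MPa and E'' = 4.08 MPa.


tan delta = E'' / E'
= 4.08 / 12.11
= 0.3369

tan delta = 0.3369


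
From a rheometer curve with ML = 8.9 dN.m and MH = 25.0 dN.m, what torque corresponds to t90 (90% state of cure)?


M90 = ML + 0.9 * (MH - ML)
M90 = 8.9 + 0.9 * (25.0 - 8.9)
M90 = 8.9 + 0.9 * 16.1
M90 = 23.39 dN.m

23.39 dN.m


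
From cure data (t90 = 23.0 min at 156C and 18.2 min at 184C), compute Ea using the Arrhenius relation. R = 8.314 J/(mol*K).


T1 = 429.15 K, T2 = 457.15 K
1/T1 - 1/T2 = 1.4272e-04
ln(t1/t2) = ln(23.0/18.2) = 0.2341
Ea = 8.314 * 0.2341 / 1.4272e-04 = 13635.4806 J/mol
Ea = 13.64 kJ/mol

13.64 kJ/mol


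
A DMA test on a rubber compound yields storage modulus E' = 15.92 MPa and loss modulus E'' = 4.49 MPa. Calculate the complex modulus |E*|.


|E*| = sqrt(E'^2 + E''^2)
= sqrt(15.92^2 + 4.49^2)
= sqrt(253.4464 + 20.1601)
= 16.541 MPa

16.541 MPa


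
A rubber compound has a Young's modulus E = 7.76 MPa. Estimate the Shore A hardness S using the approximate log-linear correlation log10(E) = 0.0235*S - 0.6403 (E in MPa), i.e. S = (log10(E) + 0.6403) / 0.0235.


log10(E) = 0.0235*S - 0.6403  =>  S = (log10(E) + 0.6403) / 0.0235
log10(7.76) = 0.889862
S = (0.889862 + 0.6403) / 0.0235 = 1.530162 / 0.0235
S = 65.1

Shore A = 65.1


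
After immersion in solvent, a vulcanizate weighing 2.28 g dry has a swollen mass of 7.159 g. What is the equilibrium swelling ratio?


Q = W_swollen / W_dry
Q = 7.159 / 2.28
Q = 3.14

Q = 3.14


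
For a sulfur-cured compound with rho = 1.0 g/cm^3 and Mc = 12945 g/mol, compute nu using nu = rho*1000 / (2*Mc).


nu = rho * 1000 / (2 * Mc)
nu = 1.0 * 1000 / (2 * 12945)
nu = 1000.0 / 25890
nu = 0.0386 mol/L

0.0386 mol/L


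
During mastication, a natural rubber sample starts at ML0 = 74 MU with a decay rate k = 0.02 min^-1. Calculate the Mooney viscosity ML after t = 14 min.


ML = ML0 * exp(-k * t)
ML = 74 * exp(-0.02 * 14)
ML = 74 * 0.7558
ML = 55.93 MU

55.93 MU


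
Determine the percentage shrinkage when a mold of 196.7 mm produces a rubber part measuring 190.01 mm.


Shrinkage = (mold - part) / mold * 100
= (196.7 - 190.01) / 196.7 * 100
= 6.69 / 196.7 * 100
= 3.4%

3.4%


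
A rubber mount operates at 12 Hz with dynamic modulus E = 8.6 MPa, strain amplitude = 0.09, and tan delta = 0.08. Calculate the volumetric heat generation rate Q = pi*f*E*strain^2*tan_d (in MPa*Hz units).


Q = pi * f * E * strain^2 * tan_d
= pi * 12 * 8.6 * 0.09^2 * 0.08
= pi * 12 * 8.6 * 0.0081 * 0.08
= 0.2101

Q = 0.2101


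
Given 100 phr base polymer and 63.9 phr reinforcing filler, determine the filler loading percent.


Filler % = filler / (rubber + filler) * 100
= 63.9 / (100 + 63.9) * 100
= 63.9 / 163.9 * 100
= 38.99%

38.99%


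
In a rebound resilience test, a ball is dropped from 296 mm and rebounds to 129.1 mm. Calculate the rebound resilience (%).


Resilience = h_rebound / h_drop * 100
= 129.1 / 296 * 100
= 43.6%

43.6%


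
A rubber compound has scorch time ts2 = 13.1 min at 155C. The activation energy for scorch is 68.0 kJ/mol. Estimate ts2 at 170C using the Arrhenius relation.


Convert temperatures: T1 = 155 + 273.15 = 428.15 K, T2 = 170 + 273.15 = 443.15 K
ts2_new = 13.1 * exp(68000 / 8.314 * (1/443.15 - 1/428.15))
1/T2 - 1/T1 = -7.9058e-05
ts2_new = 6.86 min

6.86 min


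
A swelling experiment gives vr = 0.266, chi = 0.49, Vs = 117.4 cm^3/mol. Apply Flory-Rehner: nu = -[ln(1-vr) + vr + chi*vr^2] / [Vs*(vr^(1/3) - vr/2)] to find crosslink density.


ln(1 - vr) = ln(1 - 0.266) = -0.3092
Numerator = -((-0.3092) + 0.266 + 0.49 * 0.266^2) = 0.0086
Denominator = 117.4 * (0.266^(1/3) - 0.266/2) = 59.8884
nu = 0.0086 / 59.8884 = 1.4320e-04 mol/cm^3

1.4320e-04 mol/cm^3


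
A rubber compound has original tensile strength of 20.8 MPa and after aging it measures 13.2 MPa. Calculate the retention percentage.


Retention = aged / original * 100
= 13.2 / 20.8 * 100
= 63.5%

63.5%


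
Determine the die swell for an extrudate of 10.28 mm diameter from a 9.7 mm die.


Die swell ratio = D_extrudate / D_die
= 10.28 / 9.7
= 1.06

Die swell = 1.06


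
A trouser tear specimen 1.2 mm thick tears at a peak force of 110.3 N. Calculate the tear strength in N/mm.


Tear strength = force / thickness
= 110.3 / 1.2
= 91.92 N/mm

91.92 N/mm


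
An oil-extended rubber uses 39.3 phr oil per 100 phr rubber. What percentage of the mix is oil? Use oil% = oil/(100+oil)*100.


Oil % = oil / (100 + oil) * 100
= 39.3 / (100 + 39.3) * 100
= 39.3 / 139.3 * 100
= 28.21%

28.21%


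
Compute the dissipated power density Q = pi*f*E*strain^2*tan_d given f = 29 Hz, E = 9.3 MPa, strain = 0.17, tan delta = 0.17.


Q = pi * f * E * strain^2 * tan_d
= pi * 29 * 9.3 * 0.17^2 * 0.17
= pi * 29 * 9.3 * 0.0289 * 0.17
= 4.1627

Q = 4.1627


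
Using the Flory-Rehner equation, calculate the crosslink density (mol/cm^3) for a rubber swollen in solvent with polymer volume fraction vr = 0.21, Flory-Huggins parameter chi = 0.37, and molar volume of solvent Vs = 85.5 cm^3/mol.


ln(1 - vr) = ln(1 - 0.21) = -0.2357
Numerator = -((-0.2357) + 0.21 + 0.37 * 0.21^2) = 0.0094
Denominator = 85.5 * (0.21^(1/3) - 0.21/2) = 41.8430
nu = 0.0094 / 41.8430 = 2.2478e-04 mol/cm^3

2.2478e-04 mol/cm^3


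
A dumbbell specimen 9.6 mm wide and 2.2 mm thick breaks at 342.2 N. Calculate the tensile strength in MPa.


Area = width * thickness = 9.6 * 2.2 = 21.12 mm^2
TS = force / area = 342.2 / 21.12 = 16.2 MPa

16.2 MPa


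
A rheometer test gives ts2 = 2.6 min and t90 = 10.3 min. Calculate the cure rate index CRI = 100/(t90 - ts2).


CRI = 100 / (t90 - ts2)
= 100 / (10.3 - 2.6)
= 100 / 7.7
= 12.99 min^-1

12.99 min^-1


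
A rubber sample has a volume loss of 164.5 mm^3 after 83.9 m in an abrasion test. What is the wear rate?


Rate = volume_loss / distance
= 164.5 / 83.9
= 1.961 mm^3/m

1.961 mm^3/m


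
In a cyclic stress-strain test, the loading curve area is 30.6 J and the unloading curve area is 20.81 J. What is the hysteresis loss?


Hysteresis loss = loading - unloading
= 30.6 - 20.81
= 9.79 J

9.79 J


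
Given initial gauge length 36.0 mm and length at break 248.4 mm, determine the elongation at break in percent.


Elongation = (Lf - L0) / L0 * 100
= (248.4 - 36.0) / 36.0 * 100
= 212.4 / 36.0 * 100
= 590.0%

590.0%


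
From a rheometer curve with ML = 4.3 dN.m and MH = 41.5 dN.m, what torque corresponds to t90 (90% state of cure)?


M90 = ML + 0.9 * (MH - ML)
M90 = 4.3 + 0.9 * (41.5 - 4.3)
M90 = 4.3 + 0.9 * 37.2
M90 = 37.78 dN.m

37.78 dN.m


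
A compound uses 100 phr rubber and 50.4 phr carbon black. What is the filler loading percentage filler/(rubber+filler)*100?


Filler % = filler / (rubber + filler) * 100
= 50.4 / (100 + 50.4) * 100
= 50.4 / 150.4 * 100
= 33.51%

33.51%


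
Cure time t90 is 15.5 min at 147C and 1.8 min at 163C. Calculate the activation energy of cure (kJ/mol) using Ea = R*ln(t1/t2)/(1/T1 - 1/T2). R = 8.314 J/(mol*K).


T1 = 420.15 K, T2 = 436.15 K
1/T1 - 1/T2 = 8.7313e-05
ln(t1/t2) = ln(15.5/1.8) = 2.1531
Ea = 8.314 * 2.1531 / 8.7313e-05 = 205014.7346 J/mol
Ea = 205.01 kJ/mol

205.01 kJ/mol


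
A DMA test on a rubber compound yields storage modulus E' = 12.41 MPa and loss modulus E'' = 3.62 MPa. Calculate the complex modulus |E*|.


|E*| = sqrt(E'^2 + E''^2)
= sqrt(12.41^2 + 3.62^2)
= sqrt(154.0081 + 13.1044)
= 12.927 MPa

12.927 MPa


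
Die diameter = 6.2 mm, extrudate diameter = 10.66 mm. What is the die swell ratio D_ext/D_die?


Die swell ratio = D_extrudate / D_die
= 10.66 / 6.2
= 1.719

Die swell = 1.719


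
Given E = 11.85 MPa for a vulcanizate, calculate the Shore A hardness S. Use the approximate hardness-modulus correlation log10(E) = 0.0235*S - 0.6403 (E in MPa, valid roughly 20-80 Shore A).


log10(E) = 0.0235*S - 0.6403  =>  S = (log10(E) + 0.6403) / 0.0235
log10(11.85) = 1.073718
S = (1.073718 + 0.6403) / 0.0235 = 1.714018 / 0.0235
S = 72.9

Shore A = 72.9


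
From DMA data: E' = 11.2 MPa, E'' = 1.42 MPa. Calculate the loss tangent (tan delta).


tan delta = E'' / E'
= 1.42 / 11.2
= 0.1268

tan delta = 0.1268


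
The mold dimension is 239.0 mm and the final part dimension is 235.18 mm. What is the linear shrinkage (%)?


Shrinkage = (mold - part) / mold * 100
= (239.0 - 235.18) / 239.0 * 100
= 3.82 / 239.0 * 100
= 1.6%

1.6%


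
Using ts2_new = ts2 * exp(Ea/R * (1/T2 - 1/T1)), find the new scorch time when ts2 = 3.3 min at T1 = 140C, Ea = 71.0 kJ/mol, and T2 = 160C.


Convert temperatures: T1 = 140 + 273.15 = 413.15 K, T2 = 160 + 273.15 = 433.15 K
ts2_new = 3.3 * exp(71000 / 8.314 * (1/433.15 - 1/413.15))
1/T2 - 1/T1 = -1.1176e-04
ts2_new = 1.27 min

1.27 min


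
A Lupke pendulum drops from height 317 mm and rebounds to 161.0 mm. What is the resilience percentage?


Resilience = h_rebound / h_drop * 100
= 161.0 / 317 * 100
= 50.8%

50.8%


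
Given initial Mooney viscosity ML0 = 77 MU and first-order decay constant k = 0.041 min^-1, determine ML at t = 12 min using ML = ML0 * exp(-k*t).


ML = ML0 * exp(-k * t)
ML = 77 * exp(-0.041 * 12)
ML = 77 * 0.6114
ML = 47.08 MU

47.08 MU


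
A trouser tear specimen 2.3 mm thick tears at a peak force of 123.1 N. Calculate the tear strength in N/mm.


Tear strength = force / thickness
= 123.1 / 2.3
= 53.52 N/mm

53.52 N/mm


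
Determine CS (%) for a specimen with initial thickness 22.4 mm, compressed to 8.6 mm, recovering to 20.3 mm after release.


CS = (t0 - recovered) / (t0 - ts) * 100
= (22.4 - 20.3) / (22.4 - 8.6) * 100
= 2.1 / 13.8 * 100
= 15.2%

15.2%


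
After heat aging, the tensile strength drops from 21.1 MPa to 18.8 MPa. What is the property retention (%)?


Retention = aged / original * 100
= 18.8 / 21.1 * 100
= 89.1%

89.1%


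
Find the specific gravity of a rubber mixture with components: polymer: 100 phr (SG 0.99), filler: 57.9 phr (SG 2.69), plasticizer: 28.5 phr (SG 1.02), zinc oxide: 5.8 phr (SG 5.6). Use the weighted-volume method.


Sum of weights = 192.2
Volume contributions:
  polymer: 100/0.99 = 101.0101
  filler: 57.9/2.69 = 21.5242
  plasticizer: 28.5/1.02 = 27.9412
  zinc oxide: 5.8/5.6 = 1.0357
Sum of volumes = 151.5112
SG = 192.2 / 151.5112 = 1.269

SG = 1.269


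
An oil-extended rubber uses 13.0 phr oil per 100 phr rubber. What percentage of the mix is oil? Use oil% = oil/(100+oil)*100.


Oil % = oil / (100 + oil) * 100
= 13.0 / (100 + 13.0) * 100
= 13.0 / 113.0 * 100
= 11.5%

11.5%


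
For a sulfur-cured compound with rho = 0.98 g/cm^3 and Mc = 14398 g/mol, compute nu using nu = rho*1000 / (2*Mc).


nu = rho * 1000 / (2 * Mc)
nu = 0.98 * 1000 / (2 * 14398)
nu = 980.0 / 28796
nu = 0.0340 mol/L

0.0340 mol/L


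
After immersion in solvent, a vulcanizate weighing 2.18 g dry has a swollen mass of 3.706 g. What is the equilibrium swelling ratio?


Q = W_swollen / W_dry
Q = 3.706 / 2.18
Q = 1.7

Q = 1.7


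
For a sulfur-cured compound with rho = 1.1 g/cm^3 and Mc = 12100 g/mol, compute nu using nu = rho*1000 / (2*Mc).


nu = rho * 1000 / (2 * Mc)
nu = 1.1 * 1000 / (2 * 12100)
nu = 1100.0 / 24200
nu = 0.0455 mol/L

0.0455 mol/L


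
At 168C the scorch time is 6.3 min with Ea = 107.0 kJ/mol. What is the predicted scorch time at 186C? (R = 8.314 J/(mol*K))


Convert temperatures: T1 = 168 + 273.15 = 441.15 K, T2 = 186 + 273.15 = 459.15 K
ts2_new = 6.3 * exp(107000 / 8.314 * (1/459.15 - 1/441.15))
1/T2 - 1/T1 = -8.8865e-05
ts2_new = 2.01 min

2.01 min


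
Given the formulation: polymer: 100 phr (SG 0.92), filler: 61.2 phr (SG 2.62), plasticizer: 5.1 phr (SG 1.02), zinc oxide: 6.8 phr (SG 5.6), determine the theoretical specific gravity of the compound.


Sum of weights = 173.1
Volume contributions:
  polymer: 100/0.92 = 108.6957
  filler: 61.2/2.62 = 23.3588
  plasticizer: 5.1/1.02 = 5.0000
  zinc oxide: 6.8/5.6 = 1.2143
Sum of volumes = 138.2687
SG = 173.1 / 138.2687 = 1.252

SG = 1.252


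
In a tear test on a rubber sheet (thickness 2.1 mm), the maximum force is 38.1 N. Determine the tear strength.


Tear strength = force / thickness
= 38.1 / 2.1
= 18.14 N/mm

18.14 N/mm


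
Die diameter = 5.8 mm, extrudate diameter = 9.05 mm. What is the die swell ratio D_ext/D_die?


Die swell ratio = D_extrudate / D_die
= 9.05 / 5.8
= 1.56

Die swell = 1.56


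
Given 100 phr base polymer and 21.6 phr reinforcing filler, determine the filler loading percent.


Filler % = filler / (rubber + filler) * 100
= 21.6 / (100 + 21.6) * 100
= 21.6 / 121.6 * 100
= 17.76%

17.76%


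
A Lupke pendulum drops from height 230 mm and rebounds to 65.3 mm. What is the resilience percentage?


Resilience = h_rebound / h_drop * 100
= 65.3 / 230 * 100
= 28.4%

28.4%


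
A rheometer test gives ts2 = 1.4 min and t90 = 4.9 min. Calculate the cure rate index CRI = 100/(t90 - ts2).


CRI = 100 / (t90 - ts2)
= 100 / (4.9 - 1.4)
= 100 / 3.5
= 28.57 min^-1

28.57 min^-1


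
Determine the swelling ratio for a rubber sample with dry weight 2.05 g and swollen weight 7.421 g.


Q = W_swollen / W_dry
Q = 7.421 / 2.05
Q = 3.62

Q = 3.62


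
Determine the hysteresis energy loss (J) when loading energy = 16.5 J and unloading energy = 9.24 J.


Hysteresis loss = loading - unloading
= 16.5 - 9.24
= 7.26 J

7.26 J


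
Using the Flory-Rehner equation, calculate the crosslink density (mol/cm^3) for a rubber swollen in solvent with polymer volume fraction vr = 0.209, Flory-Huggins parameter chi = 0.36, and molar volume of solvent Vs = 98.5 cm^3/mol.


ln(1 - vr) = ln(1 - 0.209) = -0.2345
Numerator = -((-0.2345) + 0.209 + 0.36 * 0.209^2) = 0.0097
Denominator = 98.5 * (0.209^(1/3) - 0.209/2) = 48.1613
nu = 0.0097 / 48.1613 = 2.0207e-04 mol/cm^3

2.0207e-04 mol/cm^3


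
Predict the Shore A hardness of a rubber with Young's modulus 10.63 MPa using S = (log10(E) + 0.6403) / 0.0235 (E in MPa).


log10(E) = 0.0235*S - 0.6403  =>  S = (log10(E) + 0.6403) / 0.0235
log10(10.63) = 1.026533
S = (1.026533 + 0.6403) / 0.0235 = 1.666833 / 0.0235
S = 70.9

Shore A = 70.9


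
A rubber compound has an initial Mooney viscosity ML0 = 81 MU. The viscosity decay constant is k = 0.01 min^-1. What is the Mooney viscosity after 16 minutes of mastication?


ML = ML0 * exp(-k * t)
ML = 81 * exp(-0.01 * 16)
ML = 81 * 0.8521
ML = 69.02 MU

69.02 MU


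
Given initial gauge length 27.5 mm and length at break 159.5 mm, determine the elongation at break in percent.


Elongation = (Lf - L0) / L0 * 100
= (159.5 - 27.5) / 27.5 * 100
= 132.0 / 27.5 * 100
= 480.0%

480.0%


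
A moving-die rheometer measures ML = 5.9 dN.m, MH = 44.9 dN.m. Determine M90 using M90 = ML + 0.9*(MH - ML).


M90 = ML + 0.9 * (MH - ML)
M90 = 5.9 + 0.9 * (44.9 - 5.9)
M90 = 5.9 + 0.9 * 39.0
M90 = 41.0 dN.m

41.0 dN.m


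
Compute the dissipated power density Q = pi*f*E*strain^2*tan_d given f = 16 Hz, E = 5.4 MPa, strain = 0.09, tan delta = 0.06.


Q = pi * f * E * strain^2 * tan_d
= pi * 16 * 5.4 * 0.09^2 * 0.06
= pi * 16 * 5.4 * 0.0081 * 0.06
= 0.1319

Q = 0.1319


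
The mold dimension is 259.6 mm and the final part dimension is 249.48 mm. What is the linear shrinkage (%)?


Shrinkage = (mold - part) / mold * 100
= (259.6 - 249.48) / 259.6 * 100
= 10.12 / 259.6 * 100
= 3.9%

3.9%


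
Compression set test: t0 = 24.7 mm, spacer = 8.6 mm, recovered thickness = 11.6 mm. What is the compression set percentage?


CS = (t0 - recovered) / (t0 - ts) * 100
= (24.7 - 11.6) / (24.7 - 8.6) * 100
= 13.1 / 16.1 * 100
= 81.4%

81.4%


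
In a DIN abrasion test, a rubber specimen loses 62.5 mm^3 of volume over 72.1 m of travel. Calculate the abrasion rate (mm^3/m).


Rate = volume_loss / distance
= 62.5 / 72.1
= 0.867 mm^3/m

0.867 mm^3/m


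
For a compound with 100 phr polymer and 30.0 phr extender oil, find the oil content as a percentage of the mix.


Oil % = oil / (100 + oil) * 100
= 30.0 / (100 + 30.0) * 100
= 30.0 / 130.0 * 100
= 23.08%

23.08%


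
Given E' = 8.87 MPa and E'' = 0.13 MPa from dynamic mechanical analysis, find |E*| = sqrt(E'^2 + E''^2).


|E*| = sqrt(E'^2 + E''^2)
= sqrt(8.87^2 + 0.13^2)
= sqrt(78.6769 + 0.0169)
= 8.871 MPa

8.871 MPa


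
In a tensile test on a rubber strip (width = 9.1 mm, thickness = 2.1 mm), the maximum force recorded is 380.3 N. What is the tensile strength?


Area = width * thickness = 9.1 * 2.1 = 19.11 mm^2
TS = force / area = 380.3 / 19.11 = 19.9 MPa

19.9 MPa


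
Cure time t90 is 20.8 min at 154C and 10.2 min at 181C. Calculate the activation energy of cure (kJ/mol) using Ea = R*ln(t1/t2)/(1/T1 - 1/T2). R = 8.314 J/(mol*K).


T1 = 427.15 K, T2 = 454.15 K
1/T1 - 1/T2 = 1.3918e-04
ln(t1/t2) = ln(20.8/10.2) = 0.7126
Ea = 8.314 * 0.7126 / 1.3918e-04 = 42564.8036 J/mol
Ea = 42.56 kJ/mol

42.56 kJ/mol


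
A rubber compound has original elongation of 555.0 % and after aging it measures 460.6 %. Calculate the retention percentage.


Retention = aged / original * 100
= 460.6 / 555.0 * 100
= 83.0%

83.0%


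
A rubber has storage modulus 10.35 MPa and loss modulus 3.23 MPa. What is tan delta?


tan delta = E'' / E'
= 3.23 / 10.35
= 0.3121

tan delta = 0.3121


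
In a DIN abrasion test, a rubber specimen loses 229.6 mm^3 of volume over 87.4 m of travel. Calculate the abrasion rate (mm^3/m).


Rate = volume_loss / distance
= 229.6 / 87.4
= 2.627 mm^3/m

2.627 mm^3/m


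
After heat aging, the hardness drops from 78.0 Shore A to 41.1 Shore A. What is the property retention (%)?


Retention = aged / original * 100
= 41.1 / 78.0 * 100
= 52.7%

52.7%


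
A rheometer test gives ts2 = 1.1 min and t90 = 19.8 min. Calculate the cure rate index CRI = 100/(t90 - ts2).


CRI = 100 / (t90 - ts2)
= 100 / (19.8 - 1.1)
= 100 / 18.7
= 5.35 min^-1

5.35 min^-1


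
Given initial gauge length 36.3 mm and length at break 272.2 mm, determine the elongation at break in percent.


Elongation = (Lf - L0) / L0 * 100
= (272.2 - 36.3) / 36.3 * 100
= 235.9 / 36.3 * 100
= 649.9%

649.9%


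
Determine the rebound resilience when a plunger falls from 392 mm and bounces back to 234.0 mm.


Resilience = h_rebound / h_drop * 100
= 234.0 / 392 * 100
= 59.7%

59.7%


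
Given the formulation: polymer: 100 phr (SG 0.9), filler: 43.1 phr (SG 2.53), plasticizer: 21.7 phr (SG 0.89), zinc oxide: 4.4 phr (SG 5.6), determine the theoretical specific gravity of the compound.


Sum of weights = 169.2
Volume contributions:
  polymer: 100/0.9 = 111.1111
  filler: 43.1/2.53 = 17.0356
  plasticizer: 21.7/0.89 = 24.3820
  zinc oxide: 4.4/5.6 = 0.7857
Sum of volumes = 153.3144
SG = 169.2 / 153.3144 = 1.104

SG = 1.104


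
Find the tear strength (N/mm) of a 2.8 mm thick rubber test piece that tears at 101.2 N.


Tear strength = force / thickness
= 101.2 / 2.8
= 36.14 N/mm

36.14 N/mm


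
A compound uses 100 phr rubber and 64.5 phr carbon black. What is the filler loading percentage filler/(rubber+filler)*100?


Filler % = filler / (rubber + filler) * 100
= 64.5 / (100 + 64.5) * 100
= 64.5 / 164.5 * 100
= 39.21%

39.21%


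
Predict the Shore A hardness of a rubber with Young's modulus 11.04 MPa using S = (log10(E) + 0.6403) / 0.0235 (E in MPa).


log10(E) = 0.0235*S - 0.6403  =>  S = (log10(E) + 0.6403) / 0.0235
log10(11.04) = 1.042969
S = (1.042969 + 0.6403) / 0.0235 = 1.683269 / 0.0235
S = 71.6

Shore A = 71.6


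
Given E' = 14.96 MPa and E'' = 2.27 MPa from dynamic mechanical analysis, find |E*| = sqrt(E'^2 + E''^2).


|E*| = sqrt(E'^2 + E''^2)
= sqrt(14.96^2 + 2.27^2)
= sqrt(223.8016 + 5.1529)
= 15.131 MPa

15.131 MPa


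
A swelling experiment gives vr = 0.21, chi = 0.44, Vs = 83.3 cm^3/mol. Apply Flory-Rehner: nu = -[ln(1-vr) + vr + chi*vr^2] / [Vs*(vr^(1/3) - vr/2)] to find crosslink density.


ln(1 - vr) = ln(1 - 0.21) = -0.2357
Numerator = -((-0.2357) + 0.21 + 0.44 * 0.21^2) = 0.0063
Denominator = 83.3 * (0.21^(1/3) - 0.21/2) = 40.7664
nu = 0.0063 / 40.7664 = 1.5499e-04 mol/cm^3

1.5499e-04 mol/cm^3


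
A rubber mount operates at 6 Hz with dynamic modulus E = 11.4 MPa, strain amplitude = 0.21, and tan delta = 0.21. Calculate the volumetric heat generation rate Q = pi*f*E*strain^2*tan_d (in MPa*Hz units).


Q = pi * f * E * strain^2 * tan_d
= pi * 6 * 11.4 * 0.21^2 * 0.21
= pi * 6 * 11.4 * 0.0441 * 0.21
= 1.9900

Q = 1.9900


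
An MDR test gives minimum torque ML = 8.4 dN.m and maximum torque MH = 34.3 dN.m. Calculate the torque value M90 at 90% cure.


M90 = ML + 0.9 * (MH - ML)
M90 = 8.4 + 0.9 * (34.3 - 8.4)
M90 = 8.4 + 0.9 * 25.9
M90 = 31.71 dN.m

31.71 dN.m


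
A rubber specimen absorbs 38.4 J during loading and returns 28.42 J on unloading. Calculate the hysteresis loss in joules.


Hysteresis loss = loading - unloading
= 38.4 - 28.42
= 9.98 J

9.98 J


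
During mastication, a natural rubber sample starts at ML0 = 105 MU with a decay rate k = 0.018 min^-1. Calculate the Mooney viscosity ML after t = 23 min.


ML = ML0 * exp(-k * t)
ML = 105 * exp(-0.018 * 23)
ML = 105 * 0.6610
ML = 69.41 MU

69.41 MU


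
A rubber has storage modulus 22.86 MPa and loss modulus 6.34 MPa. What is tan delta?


tan delta = E'' / E'
= 6.34 / 22.86
= 0.2773

tan delta = 0.2773


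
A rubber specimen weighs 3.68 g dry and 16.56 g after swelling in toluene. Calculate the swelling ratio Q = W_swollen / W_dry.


Q = W_swollen / W_dry
Q = 16.56 / 3.68
Q = 4.5

Q = 4.5


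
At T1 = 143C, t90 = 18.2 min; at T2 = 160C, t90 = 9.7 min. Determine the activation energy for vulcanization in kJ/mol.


T1 = 416.15 K, T2 = 433.15 K
1/T1 - 1/T2 = 9.4311e-05
ln(t1/t2) = ln(18.2/9.7) = 0.6293
Ea = 8.314 * 0.6293 / 9.4311e-05 = 55475.8655 J/mol
Ea = 55.48 kJ/mol

55.48 kJ/mol


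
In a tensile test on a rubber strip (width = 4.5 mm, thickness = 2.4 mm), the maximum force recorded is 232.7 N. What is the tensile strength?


Area = width * thickness = 4.5 * 2.4 = 10.8 mm^2
TS = force / area = 232.7 / 10.8 = 21.55 MPa

21.55 MPa


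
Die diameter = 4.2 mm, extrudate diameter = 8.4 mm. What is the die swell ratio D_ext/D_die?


Die swell ratio = D_extrudate / D_die
= 8.4 / 4.2
= 2.0

Die swell = 2.0


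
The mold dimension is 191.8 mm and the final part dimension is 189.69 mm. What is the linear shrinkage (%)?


Shrinkage = (mold - part) / mold * 100
= (191.8 - 189.69) / 191.8 * 100
= 2.11 / 191.8 * 100
= 1.1%

1.1%


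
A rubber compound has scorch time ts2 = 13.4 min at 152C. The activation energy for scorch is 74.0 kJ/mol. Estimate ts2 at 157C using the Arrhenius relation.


Convert temperatures: T1 = 152 + 273.15 = 425.15 K, T2 = 157 + 273.15 = 430.15 K
ts2_new = 13.4 * exp(74000 / 8.314 * (1/430.15 - 1/425.15))
1/T2 - 1/T1 = -2.7341e-05
ts2_new = 10.51 min

10.51 min


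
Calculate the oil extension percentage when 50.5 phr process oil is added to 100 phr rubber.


Oil % = oil / (100 + oil) * 100
= 50.5 / (100 + 50.5) * 100
= 50.5 / 150.5 * 100
= 33.55%

33.55%


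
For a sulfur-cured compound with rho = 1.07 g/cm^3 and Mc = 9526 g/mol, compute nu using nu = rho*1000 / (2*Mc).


nu = rho * 1000 / (2 * Mc)
nu = 1.07 * 1000 / (2 * 9526)
nu = 1070.0 / 19052
nu = 0.0562 mol/L

0.0562 mol/L


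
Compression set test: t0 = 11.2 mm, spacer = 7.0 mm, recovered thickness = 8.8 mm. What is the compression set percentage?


CS = (t0 - recovered) / (t0 - ts) * 100
= (11.2 - 8.8) / (11.2 - 7.0) * 100
= 2.4 / 4.2 * 100
= 57.1%

57.1%


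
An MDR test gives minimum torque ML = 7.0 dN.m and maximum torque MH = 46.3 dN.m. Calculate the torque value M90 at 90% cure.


M90 = ML + 0.9 * (MH - ML)
M90 = 7.0 + 0.9 * (46.3 - 7.0)
M90 = 7.0 + 0.9 * 39.3
M90 = 42.37 dN.m

42.37 dN.m


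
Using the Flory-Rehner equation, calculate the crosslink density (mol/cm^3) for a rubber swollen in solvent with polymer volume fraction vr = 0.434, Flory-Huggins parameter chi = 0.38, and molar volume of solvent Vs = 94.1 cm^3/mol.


ln(1 - vr) = ln(1 - 0.434) = -0.5692
Numerator = -((-0.5692) + 0.434 + 0.38 * 0.434^2) = 0.0636
Denominator = 94.1 * (0.434^(1/3) - 0.434/2) = 50.8250
nu = 0.0636 / 50.8250 = 0.0013 mol/cm^3

0.0013 mol/cm^3


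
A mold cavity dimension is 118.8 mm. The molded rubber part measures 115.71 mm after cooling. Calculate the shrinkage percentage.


Shrinkage = (mold - part) / mold * 100
= (118.8 - 115.71) / 118.8 * 100
= 3.09 / 118.8 * 100
= 2.6%

2.6%


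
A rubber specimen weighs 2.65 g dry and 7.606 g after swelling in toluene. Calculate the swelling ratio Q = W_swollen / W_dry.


Q = W_swollen / W_dry
Q = 7.606 / 2.65
Q = 2.87

Q = 2.87


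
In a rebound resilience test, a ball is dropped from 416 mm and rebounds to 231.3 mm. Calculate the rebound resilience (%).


Resilience = h_rebound / h_drop * 100
= 231.3 / 416 * 100
= 55.6%

55.6%


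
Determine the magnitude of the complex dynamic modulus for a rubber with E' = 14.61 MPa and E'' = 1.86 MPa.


|E*| = sqrt(E'^2 + E''^2)
= sqrt(14.61^2 + 1.86^2)
= sqrt(213.4521 + 3.4596)
= 14.728 MPa

14.728 MPa


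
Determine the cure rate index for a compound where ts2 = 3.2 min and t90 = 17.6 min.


CRI = 100 / (t90 - ts2)
= 100 / (17.6 - 3.2)
= 100 / 14.4
= 6.94 min^-1

6.94 min^-1


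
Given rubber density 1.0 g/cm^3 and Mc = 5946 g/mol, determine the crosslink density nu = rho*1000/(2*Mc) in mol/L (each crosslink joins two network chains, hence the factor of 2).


nu = rho * 1000 / (2 * Mc)
nu = 1.0 * 1000 / (2 * 5946)
nu = 1000.0 / 11892
nu = 0.0841 mol/L

0.0841 mol/L


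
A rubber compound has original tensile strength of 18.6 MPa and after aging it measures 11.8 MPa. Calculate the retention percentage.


Retention = aged / original * 100
= 11.8 / 18.6 * 100
= 63.4%

63.4%


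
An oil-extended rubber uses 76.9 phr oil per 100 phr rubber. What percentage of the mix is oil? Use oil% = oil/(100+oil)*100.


Oil % = oil / (100 + oil) * 100
= 76.9 / (100 + 76.9) * 100
= 76.9 / 176.9 * 100
= 43.47%

43.47%


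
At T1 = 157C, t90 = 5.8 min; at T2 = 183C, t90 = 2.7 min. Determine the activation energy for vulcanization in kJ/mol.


T1 = 430.15 K, T2 = 456.15 K
1/T1 - 1/T2 = 1.3251e-04
ln(t1/t2) = ln(5.8/2.7) = 0.7646
Ea = 8.314 * 0.7646 / 1.3251e-04 = 47973.5727 J/mol
Ea = 47.97 kJ/mol

47.97 kJ/mol


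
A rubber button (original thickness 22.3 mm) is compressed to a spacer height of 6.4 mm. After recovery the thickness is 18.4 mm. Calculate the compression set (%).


CS = (t0 - recovered) / (t0 - ts) * 100
= (22.3 - 18.4) / (22.3 - 6.4) * 100
= 3.9 / 15.9 * 100
= 24.5%

24.5%


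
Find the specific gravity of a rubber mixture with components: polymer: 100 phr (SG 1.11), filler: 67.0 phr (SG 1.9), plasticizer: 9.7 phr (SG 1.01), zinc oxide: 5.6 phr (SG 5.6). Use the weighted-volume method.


Sum of weights = 182.3
Volume contributions:
  polymer: 100/1.11 = 90.0901
  filler: 67.0/1.9 = 35.2632
  plasticizer: 9.7/1.01 = 9.6040
  zinc oxide: 5.6/5.6 = 1.0000
Sum of volumes = 135.9572
SG = 182.3 / 135.9572 = 1.341

SG = 1.341


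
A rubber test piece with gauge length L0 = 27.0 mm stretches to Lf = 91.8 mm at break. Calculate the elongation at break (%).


Elongation = (Lf - L0) / L0 * 100
= (91.8 - 27.0) / 27.0 * 100
= 64.8 / 27.0 * 100
= 240.0%

240.0%


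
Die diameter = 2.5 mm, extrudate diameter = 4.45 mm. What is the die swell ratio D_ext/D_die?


Die swell ratio = D_extrudate / D_die
= 4.45 / 2.5
= 1.78

Die swell = 1.78


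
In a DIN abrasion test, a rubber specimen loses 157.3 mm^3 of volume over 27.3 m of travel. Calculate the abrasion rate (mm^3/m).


Rate = volume_loss / distance
= 157.3 / 27.3
= 5.762 mm^3/m

5.762 mm^3/m


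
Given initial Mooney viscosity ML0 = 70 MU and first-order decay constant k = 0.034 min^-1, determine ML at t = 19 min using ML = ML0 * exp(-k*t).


ML = ML0 * exp(-k * t)
ML = 70 * exp(-0.034 * 19)
ML = 70 * 0.5241
ML = 36.69 MU

36.69 MU


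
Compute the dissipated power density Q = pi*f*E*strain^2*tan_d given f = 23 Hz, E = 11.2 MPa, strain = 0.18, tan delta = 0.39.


Q = pi * f * E * strain^2 * tan_d
= pi * 23 * 11.2 * 0.18^2 * 0.39
= pi * 23 * 11.2 * 0.0324 * 0.39
= 10.2260

Q = 10.2260


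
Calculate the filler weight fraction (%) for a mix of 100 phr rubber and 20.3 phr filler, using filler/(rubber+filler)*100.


Filler % = filler / (rubber + filler) * 100
= 20.3 / (100 + 20.3) * 100
= 20.3 / 120.3 * 100
= 16.87%

16.87%


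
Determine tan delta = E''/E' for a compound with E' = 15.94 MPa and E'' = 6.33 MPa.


tan delta = E'' / E'
= 6.33 / 15.94
= 0.3971

tan delta = 0.3971


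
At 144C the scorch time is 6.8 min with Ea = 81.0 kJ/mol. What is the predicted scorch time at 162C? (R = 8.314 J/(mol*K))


Convert temperatures: T1 = 144 + 273.15 = 417.15 K, T2 = 162 + 273.15 = 435.15 K
ts2_new = 6.8 * exp(81000 / 8.314 * (1/435.15 - 1/417.15))
1/T2 - 1/T1 = -9.9161e-05
ts2_new = 2.59 min

2.59 min


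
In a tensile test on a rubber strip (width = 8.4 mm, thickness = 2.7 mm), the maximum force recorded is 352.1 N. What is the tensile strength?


Area = width * thickness = 8.4 * 2.7 = 22.68 mm^2
TS = force / area = 352.1 / 22.68 = 15.52 MPa

15.52 MPa


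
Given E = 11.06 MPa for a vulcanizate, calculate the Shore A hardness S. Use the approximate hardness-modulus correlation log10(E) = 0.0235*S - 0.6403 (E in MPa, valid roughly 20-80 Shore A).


log10(E) = 0.0235*S - 0.6403  =>  S = (log10(E) + 0.6403) / 0.0235
log10(11.06) = 1.043755
S = (1.043755 + 0.6403) / 0.0235 = 1.684055 / 0.0235
S = 71.7

Shore A = 71.7


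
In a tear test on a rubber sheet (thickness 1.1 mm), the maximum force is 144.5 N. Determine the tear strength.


Tear strength = force / thickness
= 144.5 / 1.1
= 131.36 N/mm

131.36 N/mm


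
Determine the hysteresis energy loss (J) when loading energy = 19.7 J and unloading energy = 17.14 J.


Hysteresis loss = loading - unloading
= 19.7 - 17.14
= 2.56 J

2.56 J


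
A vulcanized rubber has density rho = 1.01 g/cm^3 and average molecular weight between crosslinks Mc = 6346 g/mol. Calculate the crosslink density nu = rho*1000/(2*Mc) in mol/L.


nu = rho * 1000 / (2 * Mc)
nu = 1.01 * 1000 / (2 * 6346)
nu = 1010.0 / 12692
nu = 0.0796 mol/L

0.0796 mol/L


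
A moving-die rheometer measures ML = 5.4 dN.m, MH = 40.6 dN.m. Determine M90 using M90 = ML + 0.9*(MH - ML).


M90 = ML + 0.9 * (MH - ML)
M90 = 5.4 + 0.9 * (40.6 - 5.4)
M90 = 5.4 + 0.9 * 35.2
M90 = 37.08 dN.m

37.08 dN.m


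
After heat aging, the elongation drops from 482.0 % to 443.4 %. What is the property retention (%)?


Retention = aged / original * 100
= 443.4 / 482.0 * 100
= 92.0%

92.0%


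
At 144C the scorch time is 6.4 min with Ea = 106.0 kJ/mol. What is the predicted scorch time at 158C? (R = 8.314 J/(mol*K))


Convert temperatures: T1 = 144 + 273.15 = 417.15 K, T2 = 158 + 273.15 = 431.15 K
ts2_new = 6.4 * exp(106000 / 8.314 * (1/431.15 - 1/417.15))
1/T2 - 1/T1 = -7.7841e-05
ts2_new = 2.37 min

2.37 min


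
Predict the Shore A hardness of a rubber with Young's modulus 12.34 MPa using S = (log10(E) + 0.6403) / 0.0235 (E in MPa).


log10(E) = 0.0235*S - 0.6403  =>  S = (log10(E) + 0.6403) / 0.0235
log10(12.34) = 1.091315
S = (1.091315 + 0.6403) / 0.0235 = 1.731615 / 0.0235
S = 73.7

Shore A = 73.7


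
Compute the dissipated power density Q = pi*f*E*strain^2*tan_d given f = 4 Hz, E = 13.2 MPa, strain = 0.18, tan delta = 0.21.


Q = pi * f * E * strain^2 * tan_d
= pi * 4 * 13.2 * 0.18^2 * 0.21
= pi * 4 * 13.2 * 0.0324 * 0.21
= 1.1286

Q = 1.1286


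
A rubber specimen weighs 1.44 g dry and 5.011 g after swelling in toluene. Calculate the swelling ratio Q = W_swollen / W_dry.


Q = W_swollen / W_dry
Q = 5.011 / 1.44
Q = 3.48

Q = 3.48


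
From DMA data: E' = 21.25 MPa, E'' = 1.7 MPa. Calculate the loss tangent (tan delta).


tan delta = E'' / E'
= 1.7 / 21.25
= 0.08

tan delta = 0.08


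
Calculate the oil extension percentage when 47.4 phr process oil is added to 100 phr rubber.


Oil % = oil / (100 + oil) * 100
= 47.4 / (100 + 47.4) * 100
= 47.4 / 147.4 * 100
= 32.16%

32.16%


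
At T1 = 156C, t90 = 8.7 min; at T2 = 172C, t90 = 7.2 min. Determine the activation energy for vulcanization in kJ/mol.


T1 = 429.15 K, T2 = 445.15 K
1/T1 - 1/T2 = 8.3754e-05
ln(t1/t2) = ln(8.7/7.2) = 0.1892
Ea = 8.314 * 0.1892 / 8.3754e-05 = 18785.5130 J/mol
Ea = 18.79 kJ/mol

18.79 kJ/mol


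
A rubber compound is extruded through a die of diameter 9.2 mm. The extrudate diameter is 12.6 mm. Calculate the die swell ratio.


Die swell ratio = D_extrudate / D_die
= 12.6 / 9.2
= 1.37

Die swell = 1.37


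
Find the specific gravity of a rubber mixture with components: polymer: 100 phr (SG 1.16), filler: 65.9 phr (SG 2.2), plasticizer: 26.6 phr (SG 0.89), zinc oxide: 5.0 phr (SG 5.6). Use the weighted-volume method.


Sum of weights = 197.5
Volume contributions:
  polymer: 100/1.16 = 86.2069
  filler: 65.9/2.2 = 29.9545
  plasticizer: 26.6/0.89 = 29.8876
  zinc oxide: 5.0/5.6 = 0.8929
Sum of volumes = 146.9419
SG = 197.5 / 146.9419 = 1.344

SG = 1.344


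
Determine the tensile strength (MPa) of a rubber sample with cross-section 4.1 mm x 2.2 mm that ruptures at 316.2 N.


Area = width * thickness = 4.1 * 2.2 = 9.02 mm^2
TS = force / area = 316.2 / 9.02 = 35.06 MPa

35.06 MPa


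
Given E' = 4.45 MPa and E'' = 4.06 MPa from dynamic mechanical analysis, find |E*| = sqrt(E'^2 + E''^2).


|E*| = sqrt(E'^2 + E''^2)
= sqrt(4.45^2 + 4.06^2)
= sqrt(19.8025 + 16.4836)
= 6.024 MPa

6.024 MPa


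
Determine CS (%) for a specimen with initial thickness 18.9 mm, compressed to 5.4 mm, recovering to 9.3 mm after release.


CS = (t0 - recovered) / (t0 - ts) * 100
= (18.9 - 9.3) / (18.9 - 5.4) * 100
= 9.6 / 13.5 * 100
= 71.1%

71.1%


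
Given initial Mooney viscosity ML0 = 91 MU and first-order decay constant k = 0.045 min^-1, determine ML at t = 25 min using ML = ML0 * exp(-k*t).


ML = ML0 * exp(-k * t)
ML = 91 * exp(-0.045 * 25)
ML = 91 * 0.3247
ML = 29.54 MU

29.54 MU


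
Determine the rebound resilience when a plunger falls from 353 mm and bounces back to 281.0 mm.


Resilience = h_rebound / h_drop * 100
= 281.0 / 353 * 100
= 79.6%

79.6%


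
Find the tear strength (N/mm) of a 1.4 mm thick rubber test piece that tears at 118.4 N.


Tear strength = force / thickness
= 118.4 / 1.4
= 84.57 N/mm

84.57 N/mm


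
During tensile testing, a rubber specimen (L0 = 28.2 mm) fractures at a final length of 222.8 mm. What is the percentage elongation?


Elongation = (Lf - L0) / L0 * 100
= (222.8 - 28.2) / 28.2 * 100
= 194.6 / 28.2 * 100
= 690.1%

690.1%


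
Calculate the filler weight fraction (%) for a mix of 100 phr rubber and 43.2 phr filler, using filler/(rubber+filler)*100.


Filler % = filler / (rubber + filler) * 100
= 43.2 / (100 + 43.2) * 100
= 43.2 / 143.2 * 100
= 30.17%

30.17%


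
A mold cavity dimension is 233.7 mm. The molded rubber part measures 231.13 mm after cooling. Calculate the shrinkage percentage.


Shrinkage = (mold - part) / mold * 100
= (233.7 - 231.13) / 233.7 * 100
= 2.57 / 233.7 * 100
= 1.1%

1.1%


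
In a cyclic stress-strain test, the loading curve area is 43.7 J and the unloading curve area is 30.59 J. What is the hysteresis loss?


Hysteresis loss = loading - unloading
= 43.7 - 30.59
= 13.11 J

13.11 J


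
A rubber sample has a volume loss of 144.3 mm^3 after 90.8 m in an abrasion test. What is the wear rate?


Rate = volume_loss / distance
= 144.3 / 90.8
= 1.589 mm^3/m

1.589 mm^3/m


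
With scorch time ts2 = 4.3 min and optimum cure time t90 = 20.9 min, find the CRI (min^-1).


CRI = 100 / (t90 - ts2)
= 100 / (20.9 - 4.3)
= 100 / 16.6
= 6.02 min^-1

6.02 min^-1


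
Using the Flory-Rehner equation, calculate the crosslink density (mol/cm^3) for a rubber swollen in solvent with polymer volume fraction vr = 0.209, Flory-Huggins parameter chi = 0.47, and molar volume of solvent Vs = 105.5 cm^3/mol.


ln(1 - vr) = ln(1 - 0.209) = -0.2345
Numerator = -((-0.2345) + 0.209 + 0.47 * 0.209^2) = 0.0049
Denominator = 105.5 * (0.209^(1/3) - 0.209/2) = 51.5839
nu = 0.0049 / 51.5839 = 9.5519e-05 mol/cm^3

9.5519e-05 mol/cm^3


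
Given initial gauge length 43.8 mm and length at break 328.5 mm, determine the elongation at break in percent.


Elongation = (Lf - L0) / L0 * 100
= (328.5 - 43.8) / 43.8 * 100
= 284.7 / 43.8 * 100
= 650.0%

650.0%


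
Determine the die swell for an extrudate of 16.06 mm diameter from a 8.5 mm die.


Die swell ratio = D_extrudate / D_die
= 16.06 / 8.5
= 1.889

Die swell = 1.889


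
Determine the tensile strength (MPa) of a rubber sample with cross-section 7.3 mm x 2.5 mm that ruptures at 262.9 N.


Area = width * thickness = 7.3 * 2.5 = 18.25 mm^2
TS = force / area = 262.9 / 18.25 = 14.41 MPa

14.41 MPa


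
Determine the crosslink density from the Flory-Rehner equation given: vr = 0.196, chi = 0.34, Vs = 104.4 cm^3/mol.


ln(1 - vr) = ln(1 - 0.196) = -0.2182
Numerator = -((-0.2182) + 0.196 + 0.34 * 0.196^2) = 0.0091
Denominator = 104.4 * (0.196^(1/3) - 0.196/2) = 50.4125
nu = 0.0091 / 50.4125 = 1.8040e-04 mol/cm^3

1.8040e-04 mol/cm^3


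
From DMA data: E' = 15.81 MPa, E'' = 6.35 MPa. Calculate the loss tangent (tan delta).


tan delta = E'' / E'
= 6.35 / 15.81
= 0.4016

tan delta = 0.4016


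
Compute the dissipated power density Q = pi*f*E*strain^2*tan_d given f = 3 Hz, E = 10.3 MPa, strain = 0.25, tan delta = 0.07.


Q = pi * f * E * strain^2 * tan_d
= pi * 3 * 10.3 * 0.25^2 * 0.07
= pi * 3 * 10.3 * 0.0625 * 0.07
= 0.4247

Q = 0.4247


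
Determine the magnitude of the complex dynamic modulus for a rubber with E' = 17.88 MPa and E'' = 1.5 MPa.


|E*| = sqrt(E'^2 + E''^2)
= sqrt(17.88^2 + 1.5^2)
= sqrt(319.6944 + 2.2500)
= 17.943 MPa

17.943 MPa


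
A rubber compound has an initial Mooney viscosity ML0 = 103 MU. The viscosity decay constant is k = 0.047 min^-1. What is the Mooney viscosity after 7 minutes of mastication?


ML = ML0 * exp(-k * t)
ML = 103 * exp(-0.047 * 7)
ML = 103 * 0.7196
ML = 74.12 MU

74.12 MU
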